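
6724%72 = 28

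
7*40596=284172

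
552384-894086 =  - 341702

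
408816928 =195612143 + 213204785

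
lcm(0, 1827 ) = 0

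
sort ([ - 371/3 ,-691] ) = [ - 691, -371/3]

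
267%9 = 6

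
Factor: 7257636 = 2^2*3^2*449^2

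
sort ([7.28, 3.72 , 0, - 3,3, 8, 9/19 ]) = [ - 3,0, 9/19,3, 3.72,  7.28,8 ] 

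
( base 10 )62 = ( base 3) 2022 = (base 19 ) 35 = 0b111110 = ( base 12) 52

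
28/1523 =28/1523=0.02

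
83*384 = 31872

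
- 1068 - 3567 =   -  4635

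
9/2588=9/2588= 0.00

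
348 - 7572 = -7224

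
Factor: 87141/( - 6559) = - 93/7 = - 3^1*7^(-1)*31^1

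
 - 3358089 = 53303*( - 63 ) 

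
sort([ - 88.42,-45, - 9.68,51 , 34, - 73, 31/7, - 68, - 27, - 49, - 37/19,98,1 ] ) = [ - 88.42, - 73, - 68, -49, - 45, - 27, - 9.68, - 37/19,1, 31/7,34,51, 98]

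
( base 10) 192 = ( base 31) 66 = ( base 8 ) 300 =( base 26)7a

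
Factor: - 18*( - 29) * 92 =2^3*3^2*23^1*29^1 = 48024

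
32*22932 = 733824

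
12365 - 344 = 12021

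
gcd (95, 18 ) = 1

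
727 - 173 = 554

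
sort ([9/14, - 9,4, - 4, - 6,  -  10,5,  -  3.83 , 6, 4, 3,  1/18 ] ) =[ - 10,- 9, - 6, - 4,-3.83, 1/18,9/14 , 3,4, 4, 5 , 6] 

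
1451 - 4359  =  -2908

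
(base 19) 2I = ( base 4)320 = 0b111000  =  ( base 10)56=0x38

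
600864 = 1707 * 352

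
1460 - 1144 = 316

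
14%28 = 14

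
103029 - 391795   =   - 288766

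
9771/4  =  2442 + 3/4 = 2442.75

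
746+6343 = 7089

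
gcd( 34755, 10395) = 105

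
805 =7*115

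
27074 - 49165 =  - 22091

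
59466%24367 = 10732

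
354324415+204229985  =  558554400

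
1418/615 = 2 +188/615  =  2.31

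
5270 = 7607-2337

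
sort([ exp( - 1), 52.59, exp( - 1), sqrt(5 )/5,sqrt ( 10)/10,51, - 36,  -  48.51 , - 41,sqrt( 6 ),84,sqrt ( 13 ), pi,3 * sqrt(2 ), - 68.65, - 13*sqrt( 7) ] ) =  [ - 68.65 , - 48.51, - 41, - 36, - 13*sqrt(7 ),sqrt( 10 ) /10, exp(  -  1), exp(-1 ),sqrt( 5)/5,sqrt( 6), pi , sqrt(13 ), 3*sqrt (2),51,52.59 , 84]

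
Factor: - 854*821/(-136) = 350567/68 = 2^( - 2)*7^1*17^(  -  1) * 61^1 * 821^1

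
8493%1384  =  189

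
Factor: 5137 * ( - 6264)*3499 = - 2^3*3^3*11^1 * 29^1*467^1 * 3499^1= - 112591409832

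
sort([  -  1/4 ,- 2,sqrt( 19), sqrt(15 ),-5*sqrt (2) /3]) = [ - 5*sqrt( 2 )/3,-2, - 1/4, sqrt (15 ),sqrt(19) ]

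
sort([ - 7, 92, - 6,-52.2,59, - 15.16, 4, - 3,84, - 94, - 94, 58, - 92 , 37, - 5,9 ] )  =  [-94, - 94,-92,- 52.2, - 15.16,-7, - 6, - 5, - 3,4,9, 37, 58, 59, 84, 92 ] 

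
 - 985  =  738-1723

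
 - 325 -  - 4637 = 4312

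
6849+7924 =14773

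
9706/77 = 126+ 4/77 = 126.05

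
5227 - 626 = 4601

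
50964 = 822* 62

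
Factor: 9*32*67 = 2^5*3^2 * 67^1=19296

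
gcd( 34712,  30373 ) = 4339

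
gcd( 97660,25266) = 2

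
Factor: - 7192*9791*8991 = -633118096152 = - 2^3*3^5*29^1*31^1 * 37^1*9791^1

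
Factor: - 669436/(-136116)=841/171 = 3^( - 2) * 19^(  -  1 )*29^2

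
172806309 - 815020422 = - 642214113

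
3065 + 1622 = 4687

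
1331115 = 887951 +443164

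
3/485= 3/485 = 0.01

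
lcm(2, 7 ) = 14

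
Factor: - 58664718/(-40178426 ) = 3^2*7^1*19^( - 1)*43^( - 1 )* 67^(-1)*367^ ( - 1 ) * 443^1*1051^1 = 29332359/20089213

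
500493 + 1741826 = 2242319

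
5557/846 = 5557/846 = 6.57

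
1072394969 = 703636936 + 368758033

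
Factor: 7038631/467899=467899^ ( - 1)*7038631^1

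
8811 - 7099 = 1712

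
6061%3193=2868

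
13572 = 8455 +5117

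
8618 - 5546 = 3072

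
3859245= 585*6597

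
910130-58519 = 851611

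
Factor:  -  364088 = - 2^3*71^1*641^1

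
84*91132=7655088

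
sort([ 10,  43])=[10,  43]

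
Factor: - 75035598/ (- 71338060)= 37517799/35669030 = 2^ ( - 1 )*3^1*5^( - 1)*11^1*  19^1 * 53^1*257^( - 1 )  *1129^1*13879^( - 1)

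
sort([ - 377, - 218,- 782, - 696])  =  [-782,-696, - 377,  -  218]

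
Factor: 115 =5^1*23^1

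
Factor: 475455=3^1*5^1*29^1 * 1093^1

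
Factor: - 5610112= - 2^7*41^1*1069^1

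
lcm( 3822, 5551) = 233142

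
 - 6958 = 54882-61840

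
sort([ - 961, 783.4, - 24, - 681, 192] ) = [ - 961, - 681, - 24, 192, 783.4] 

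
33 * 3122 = 103026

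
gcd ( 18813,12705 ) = 3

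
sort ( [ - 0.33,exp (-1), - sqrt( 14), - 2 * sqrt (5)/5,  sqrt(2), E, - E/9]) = [-sqrt( 14),- 2*sqrt( 5)/5,-0.33,  -  E/9,exp( - 1 ), sqrt( 2),E]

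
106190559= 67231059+38959500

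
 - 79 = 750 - 829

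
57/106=57/106 = 0.54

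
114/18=6 + 1/3= 6.33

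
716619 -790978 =-74359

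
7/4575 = 7/4575 = 0.00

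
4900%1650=1600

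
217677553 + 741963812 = 959641365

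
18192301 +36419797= 54612098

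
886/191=886/191 =4.64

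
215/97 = 215/97  =  2.22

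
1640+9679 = 11319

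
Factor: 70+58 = 128 = 2^7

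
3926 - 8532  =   - 4606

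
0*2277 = 0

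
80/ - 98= -1  +  9/49 = - 0.82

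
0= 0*4932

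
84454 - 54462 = 29992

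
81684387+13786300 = 95470687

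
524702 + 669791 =1194493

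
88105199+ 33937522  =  122042721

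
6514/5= 6514/5  =  1302.80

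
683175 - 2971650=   -  2288475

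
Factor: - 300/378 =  - 50/63 = - 2^1* 3^( - 2)*5^2*7^(  -  1)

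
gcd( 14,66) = 2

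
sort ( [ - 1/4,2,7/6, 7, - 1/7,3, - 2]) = [ - 2, - 1/4, - 1/7,7/6, 2, 3,7]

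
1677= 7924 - 6247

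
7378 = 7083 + 295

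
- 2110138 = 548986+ - 2659124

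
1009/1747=1009/1747 =0.58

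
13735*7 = 96145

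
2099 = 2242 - 143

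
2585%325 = 310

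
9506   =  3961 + 5545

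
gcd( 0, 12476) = 12476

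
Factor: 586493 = 586493^1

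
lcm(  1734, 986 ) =50286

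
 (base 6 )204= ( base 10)76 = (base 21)3d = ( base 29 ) 2i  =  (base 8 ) 114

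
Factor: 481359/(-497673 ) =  - 160453/165891=- 3^ ( - 1)* 11^( - 2 )*457^( - 1)*160453^1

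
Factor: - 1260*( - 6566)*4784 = 39578797440 =2^7*3^2*5^1*7^3*13^1 *23^1*67^1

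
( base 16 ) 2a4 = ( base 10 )676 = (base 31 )LP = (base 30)mg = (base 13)400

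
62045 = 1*62045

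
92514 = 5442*17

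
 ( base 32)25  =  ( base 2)1000101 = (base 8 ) 105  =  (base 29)2b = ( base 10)69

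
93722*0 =0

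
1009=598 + 411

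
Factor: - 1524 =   -  2^2*3^1*127^1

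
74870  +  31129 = 105999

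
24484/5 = 24484/5 =4896.80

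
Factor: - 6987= - 3^1 * 17^1*137^1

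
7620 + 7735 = 15355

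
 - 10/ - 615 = 2/123 = 0.02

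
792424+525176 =1317600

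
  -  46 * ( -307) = 14122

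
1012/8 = 126+1/2 = 126.50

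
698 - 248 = 450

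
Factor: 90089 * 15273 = 1375929297 = 3^2*1697^1  *  90089^1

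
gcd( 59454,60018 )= 6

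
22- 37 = -15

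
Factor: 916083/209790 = 2^( - 1)*3^( - 1)*5^ ( - 1)*131^1 = 131/30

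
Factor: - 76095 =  - 3^2*5^1*19^1 * 89^1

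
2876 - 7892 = -5016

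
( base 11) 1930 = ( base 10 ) 2453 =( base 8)4625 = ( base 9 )3325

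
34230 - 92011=  -  57781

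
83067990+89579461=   172647451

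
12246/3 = 4082 = 4082.00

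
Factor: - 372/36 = - 31/3=- 3^( - 1 )*31^1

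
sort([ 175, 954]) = [ 175 , 954]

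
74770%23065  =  5575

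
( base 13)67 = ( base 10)85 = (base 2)1010101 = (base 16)55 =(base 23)3g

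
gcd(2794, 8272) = 22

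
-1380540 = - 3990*346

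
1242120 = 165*7528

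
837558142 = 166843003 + 670715139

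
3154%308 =74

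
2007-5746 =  - 3739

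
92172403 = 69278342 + 22894061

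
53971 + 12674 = 66645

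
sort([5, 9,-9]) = [  -  9,5,9]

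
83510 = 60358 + 23152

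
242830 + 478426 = 721256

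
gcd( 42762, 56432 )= 2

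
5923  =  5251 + 672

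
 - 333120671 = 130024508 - 463145179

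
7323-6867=456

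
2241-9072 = -6831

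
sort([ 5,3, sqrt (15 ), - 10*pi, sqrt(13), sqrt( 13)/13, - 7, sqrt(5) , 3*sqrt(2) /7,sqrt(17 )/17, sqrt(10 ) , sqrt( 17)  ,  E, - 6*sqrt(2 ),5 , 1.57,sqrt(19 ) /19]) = [ - 10*pi, - 6 * sqrt(2), - 7, sqrt(19 ) /19, sqrt(17)/17, sqrt( 13 )/13 , 3*sqrt( 2 ) /7,1.57, sqrt( 5 ), E , 3 , sqrt(10 ),sqrt(13 ),sqrt( 15 ), sqrt(17 ),  5,5 ]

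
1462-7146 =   -  5684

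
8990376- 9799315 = -808939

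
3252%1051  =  99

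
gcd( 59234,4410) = 14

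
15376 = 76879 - 61503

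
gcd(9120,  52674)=6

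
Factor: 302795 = 5^1*23^1 * 2633^1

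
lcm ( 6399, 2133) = 6399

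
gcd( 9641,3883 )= 1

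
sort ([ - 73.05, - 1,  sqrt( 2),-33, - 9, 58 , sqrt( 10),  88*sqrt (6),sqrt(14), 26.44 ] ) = [-73.05, - 33,-9, - 1,sqrt( 2),sqrt ( 10), sqrt (14) , 26.44, 58,88*sqrt (6 )]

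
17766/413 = 43 + 1/59 =43.02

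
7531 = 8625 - 1094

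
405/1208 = 405/1208 = 0.34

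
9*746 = 6714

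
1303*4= 5212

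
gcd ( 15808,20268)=4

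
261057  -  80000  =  181057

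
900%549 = 351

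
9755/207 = 47 + 26/207 = 47.13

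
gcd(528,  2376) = 264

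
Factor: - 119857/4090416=-2^( - 4)*3^(- 1)*11^( - 1)*29^1*61^( - 1 )*127^(  -  1 )*4133^1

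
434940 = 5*86988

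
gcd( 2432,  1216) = 1216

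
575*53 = 30475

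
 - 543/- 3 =181 + 0/1 = 181.00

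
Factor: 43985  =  5^1*19^1*463^1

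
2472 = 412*6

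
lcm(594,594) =594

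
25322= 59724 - 34402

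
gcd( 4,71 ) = 1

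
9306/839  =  9306/839 = 11.09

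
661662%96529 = 82488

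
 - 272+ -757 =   -  1029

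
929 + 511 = 1440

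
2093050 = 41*51050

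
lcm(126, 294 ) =882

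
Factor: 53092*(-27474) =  - 2^3*3^1*13^1*19^1*241^1*1021^1 = - 1458649608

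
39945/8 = 39945/8 = 4993.12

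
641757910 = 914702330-272944420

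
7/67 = 7/67 = 0.10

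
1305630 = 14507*90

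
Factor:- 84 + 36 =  - 2^4*3^1 = -  48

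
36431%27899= 8532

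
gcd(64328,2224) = 8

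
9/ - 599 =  - 1  +  590/599 = - 0.02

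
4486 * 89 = 399254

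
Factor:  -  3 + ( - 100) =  - 103  =  - 103^1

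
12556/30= 418+8/15 = 418.53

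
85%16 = 5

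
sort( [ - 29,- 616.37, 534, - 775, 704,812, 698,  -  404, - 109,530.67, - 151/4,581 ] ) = [ - 775, - 616.37,-404, - 109, - 151/4, - 29, 530.67, 534,581, 698, 704, 812] 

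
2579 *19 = 49001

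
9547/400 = 23+347/400 = 23.87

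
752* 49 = 36848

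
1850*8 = 14800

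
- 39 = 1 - 40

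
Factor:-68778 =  - 2^1*3^2*3821^1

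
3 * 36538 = 109614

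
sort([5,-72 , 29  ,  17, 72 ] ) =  [ - 72, 5,17,  29 , 72 ] 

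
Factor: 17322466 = 2^1 *7^1 * 421^1*2939^1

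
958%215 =98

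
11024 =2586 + 8438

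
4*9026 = 36104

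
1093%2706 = 1093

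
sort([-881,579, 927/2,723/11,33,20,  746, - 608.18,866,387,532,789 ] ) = [ - 881,-608.18,20 , 33, 723/11,387,927/2,532,579, 746, 789, 866 ] 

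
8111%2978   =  2155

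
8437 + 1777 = 10214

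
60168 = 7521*8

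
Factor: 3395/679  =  5= 5^1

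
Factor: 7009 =43^1*163^1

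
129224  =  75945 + 53279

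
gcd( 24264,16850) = 674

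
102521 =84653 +17868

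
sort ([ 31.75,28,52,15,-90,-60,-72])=[-90, - 72 ,-60 , 15,28,31.75,52 ] 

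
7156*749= 5359844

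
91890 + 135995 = 227885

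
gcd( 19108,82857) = 1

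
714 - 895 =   -  181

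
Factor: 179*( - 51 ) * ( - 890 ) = 8124810 = 2^1*3^1*5^1*17^1*89^1 * 179^1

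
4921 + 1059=5980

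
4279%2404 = 1875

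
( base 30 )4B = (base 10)131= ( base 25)56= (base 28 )4J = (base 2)10000011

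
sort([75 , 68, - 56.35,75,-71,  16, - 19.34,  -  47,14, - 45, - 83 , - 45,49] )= [ - 83, - 71, - 56.35, - 47, - 45, - 45, - 19.34,14, 16,49 , 68, 75,  75 ]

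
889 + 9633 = 10522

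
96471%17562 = 8661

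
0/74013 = 0 = 0.00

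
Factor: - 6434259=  - 3^1*13^1*29^1* 5689^1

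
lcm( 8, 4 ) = 8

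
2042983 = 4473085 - 2430102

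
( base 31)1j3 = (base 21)3AK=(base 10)1553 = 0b11000010001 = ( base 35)19D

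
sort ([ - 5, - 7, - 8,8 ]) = [-8,- 7, - 5 , 8 ] 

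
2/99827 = 2/99827 = 0.00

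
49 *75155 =3682595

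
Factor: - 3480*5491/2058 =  - 2^2*5^1 * 7^( - 3 )*17^2*19^1*29^1 = - 3184780/343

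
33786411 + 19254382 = 53040793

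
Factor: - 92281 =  - 7^1*13183^1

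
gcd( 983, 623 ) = 1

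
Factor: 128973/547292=2^( - 2 )*3^1*13^1*61^(-1 )*2243^ ( - 1)*3307^1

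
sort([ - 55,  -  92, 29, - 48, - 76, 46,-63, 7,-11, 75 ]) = [-92,-76,-63, -55, - 48, -11,7, 29,46,  75 ]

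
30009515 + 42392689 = 72402204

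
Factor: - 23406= - 2^1  *3^1  *47^1*83^1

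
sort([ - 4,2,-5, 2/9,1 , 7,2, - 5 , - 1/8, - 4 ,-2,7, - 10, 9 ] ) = [  -  10,  -  5, - 5, - 4, - 4, - 2, - 1/8,2/9 , 1,2,2,7, 7,9] 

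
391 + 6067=6458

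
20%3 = 2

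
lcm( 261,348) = 1044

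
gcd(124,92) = 4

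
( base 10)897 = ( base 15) 3EC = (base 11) 746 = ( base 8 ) 1601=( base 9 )1206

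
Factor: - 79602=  -2^1 * 3^1*13267^1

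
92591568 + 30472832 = 123064400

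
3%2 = 1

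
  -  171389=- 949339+777950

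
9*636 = 5724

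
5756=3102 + 2654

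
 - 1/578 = -1/578= - 0.00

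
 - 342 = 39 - 381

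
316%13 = 4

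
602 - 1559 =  - 957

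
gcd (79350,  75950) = 50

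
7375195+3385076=10760271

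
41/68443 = 41/68443= 0.00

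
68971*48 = 3310608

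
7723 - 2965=4758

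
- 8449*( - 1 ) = 8449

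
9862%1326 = 580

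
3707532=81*45772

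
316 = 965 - 649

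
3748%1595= 558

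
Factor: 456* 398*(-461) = - 83665968 = -2^4*3^1* 19^1*199^1 * 461^1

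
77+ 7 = 84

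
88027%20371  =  6543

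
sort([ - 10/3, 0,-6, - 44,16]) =[  -  44,  -  6,-10/3,0 , 16 ] 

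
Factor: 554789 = 554789^1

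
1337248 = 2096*638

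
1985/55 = 36 + 1/11 = 36.09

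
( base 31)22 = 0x40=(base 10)64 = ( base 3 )2101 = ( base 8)100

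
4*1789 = 7156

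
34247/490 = 34247/490 = 69.89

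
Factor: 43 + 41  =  84 = 2^2*3^1 * 7^1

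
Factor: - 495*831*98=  - 40311810= -2^1* 3^3*5^1*7^2* 11^1*277^1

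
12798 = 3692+9106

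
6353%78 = 35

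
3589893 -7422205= -3832312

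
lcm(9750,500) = 19500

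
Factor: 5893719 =3^1*13^1*151121^1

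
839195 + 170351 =1009546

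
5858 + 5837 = 11695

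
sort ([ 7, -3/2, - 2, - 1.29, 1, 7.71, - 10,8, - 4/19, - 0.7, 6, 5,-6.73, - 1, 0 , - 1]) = [-10, - 6.73 ,-2, - 3/2,  -  1.29 ,  -  1,-1, - 0.7,-4/19,0,1,5 , 6,7, 7.71,8] 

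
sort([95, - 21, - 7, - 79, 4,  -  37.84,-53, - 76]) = [ - 79, - 76,-53, - 37.84, - 21, - 7, 4,95]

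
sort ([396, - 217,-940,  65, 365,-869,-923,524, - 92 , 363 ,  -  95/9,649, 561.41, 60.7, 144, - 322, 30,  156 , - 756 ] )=[ - 940 , - 923,-869, - 756, - 322, - 217, - 92, - 95/9 , 30,60.7,65 , 144 , 156,363,365,396,  524 , 561.41,649] 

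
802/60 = 401/30 = 13.37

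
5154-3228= 1926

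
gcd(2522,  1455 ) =97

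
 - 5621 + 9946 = 4325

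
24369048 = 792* 30769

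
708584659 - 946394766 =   -  237810107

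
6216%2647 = 922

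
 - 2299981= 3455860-5755841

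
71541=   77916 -6375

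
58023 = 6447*9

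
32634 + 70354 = 102988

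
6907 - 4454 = 2453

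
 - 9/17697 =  - 1  +  5896/5899 = - 0.00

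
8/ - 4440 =-1+554/555 = - 0.00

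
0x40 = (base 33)1v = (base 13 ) 4c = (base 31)22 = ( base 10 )64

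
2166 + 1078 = 3244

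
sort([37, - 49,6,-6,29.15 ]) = [ - 49, - 6,6,29.15,37] 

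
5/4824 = 5/4824 = 0.00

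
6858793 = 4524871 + 2333922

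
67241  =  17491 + 49750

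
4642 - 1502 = 3140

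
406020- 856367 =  - 450347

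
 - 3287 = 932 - 4219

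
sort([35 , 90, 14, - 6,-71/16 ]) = [ - 6, - 71/16, 14,35,90 ] 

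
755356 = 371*2036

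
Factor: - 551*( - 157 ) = 19^1* 29^1*  157^1 = 86507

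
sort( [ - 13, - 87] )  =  [ - 87, - 13]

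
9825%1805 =800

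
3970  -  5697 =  - 1727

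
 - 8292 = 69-8361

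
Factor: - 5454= - 2^1*3^3*101^1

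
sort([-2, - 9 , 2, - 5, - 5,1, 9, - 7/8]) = [ - 9, - 5  ,-5, - 2, - 7/8, 1, 2, 9]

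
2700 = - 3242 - - 5942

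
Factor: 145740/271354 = 2^1*3^1 * 5^1*7^1*17^( - 1 )*23^( - 1 ) = 210/391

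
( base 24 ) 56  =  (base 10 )126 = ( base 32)3u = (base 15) 86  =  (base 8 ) 176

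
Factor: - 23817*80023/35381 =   -  1905907791/35381 = - 3^1*17^1*43^1*467^1 * 1861^1 * 35381^( - 1 )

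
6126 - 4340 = 1786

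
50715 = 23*2205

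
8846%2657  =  875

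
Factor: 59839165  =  5^1*11967833^1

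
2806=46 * 61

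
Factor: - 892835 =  - 5^1*178567^1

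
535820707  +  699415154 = 1235235861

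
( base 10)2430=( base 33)27l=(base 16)97E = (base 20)61a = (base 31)2GC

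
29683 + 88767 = 118450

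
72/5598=4/311 = 0.01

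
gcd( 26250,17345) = 5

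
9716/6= 4858/3 = 1619.33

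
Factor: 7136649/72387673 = 3^2*13^1 *41^( - 1) * 181^1 * 337^1*1765553^( - 1)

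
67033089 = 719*93231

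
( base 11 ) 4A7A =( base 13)3024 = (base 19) i69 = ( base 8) 14735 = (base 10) 6621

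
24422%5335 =3082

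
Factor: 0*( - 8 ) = 0^1 = 0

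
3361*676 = 2272036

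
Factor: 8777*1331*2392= 27943791304 = 2^3*11^3 *13^1*23^1*67^1*131^1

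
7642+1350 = 8992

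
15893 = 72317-56424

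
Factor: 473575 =5^2*19^1*997^1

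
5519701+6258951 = 11778652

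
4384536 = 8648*507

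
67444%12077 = 7059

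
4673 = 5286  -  613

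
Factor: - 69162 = -2^1*3^1*11527^1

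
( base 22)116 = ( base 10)512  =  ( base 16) 200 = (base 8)1000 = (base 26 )ji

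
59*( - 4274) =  - 252166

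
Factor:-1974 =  - 2^1*3^1*7^1*47^1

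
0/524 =0 =0.00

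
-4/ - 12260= 1/3065= 0.00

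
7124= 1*7124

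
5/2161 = 5/2161=0.00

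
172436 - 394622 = -222186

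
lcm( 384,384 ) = 384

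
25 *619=15475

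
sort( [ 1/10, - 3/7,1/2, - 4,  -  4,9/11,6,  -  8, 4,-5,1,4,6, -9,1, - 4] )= [ - 9, - 8, - 5, - 4  , - 4,-4, - 3/7 , 1/10,1/2,9/11,1,  1,4 , 4,6,  6]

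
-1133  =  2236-3369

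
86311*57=4919727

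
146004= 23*6348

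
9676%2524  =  2104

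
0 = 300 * 0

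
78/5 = 15 +3/5  =  15.60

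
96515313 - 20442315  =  76072998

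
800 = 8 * 100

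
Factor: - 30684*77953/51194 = - 2^1*3^1 *11^( - 1)*13^( - 1) * 137^1*179^ (-1 )*569^1 * 2557^1= - 1195954926/25597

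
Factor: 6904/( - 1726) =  - 2^2 = - 4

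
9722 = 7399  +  2323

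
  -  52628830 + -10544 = - 52639374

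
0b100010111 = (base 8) 427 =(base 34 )87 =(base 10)279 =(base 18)f9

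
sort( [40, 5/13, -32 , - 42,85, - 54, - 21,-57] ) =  [-57 ,  -  54, - 42, - 32,-21, 5/13,40,  85 ] 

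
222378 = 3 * 74126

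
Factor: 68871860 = 2^2 * 5^1 * 757^1 * 4549^1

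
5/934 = 5/934 = 0.01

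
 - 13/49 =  - 13/49 = -0.27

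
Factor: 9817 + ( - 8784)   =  1033  =  1033^1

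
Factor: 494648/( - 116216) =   -  7^1 * 11^2*199^( - 1 ) = - 847/199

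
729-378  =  351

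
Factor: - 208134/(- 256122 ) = 373/459 = 3^( - 3)*17^ ( - 1 )*373^1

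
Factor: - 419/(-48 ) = 2^( - 4)*3^( - 1)*419^1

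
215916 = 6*35986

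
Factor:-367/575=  - 5^( - 2)*23^(-1)*367^1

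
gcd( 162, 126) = 18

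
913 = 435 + 478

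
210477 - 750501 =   -  540024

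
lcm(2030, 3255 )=188790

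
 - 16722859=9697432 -26420291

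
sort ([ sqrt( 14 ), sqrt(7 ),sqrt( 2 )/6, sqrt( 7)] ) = [ sqrt( 2) /6, sqrt( 7 ),  sqrt( 7),sqrt(14) ] 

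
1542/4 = 771/2 = 385.50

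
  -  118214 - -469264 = 351050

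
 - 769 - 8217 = -8986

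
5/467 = 5/467 = 0.01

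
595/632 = 595/632= 0.94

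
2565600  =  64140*40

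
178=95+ 83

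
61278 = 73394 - 12116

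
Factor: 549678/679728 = 2^( - 3 )*7^( - 2 )*317^1 = 317/392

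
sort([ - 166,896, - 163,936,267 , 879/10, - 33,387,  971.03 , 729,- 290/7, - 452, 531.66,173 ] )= [-452, - 166, - 163, - 290/7  , - 33,879/10,173, 267, 387, 531.66,729,896,936, 971.03]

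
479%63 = 38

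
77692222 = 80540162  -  2847940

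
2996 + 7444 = 10440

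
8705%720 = 65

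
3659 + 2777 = 6436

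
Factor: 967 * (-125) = -120875 = - 5^3*  967^1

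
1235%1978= 1235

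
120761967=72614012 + 48147955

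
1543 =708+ 835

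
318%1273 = 318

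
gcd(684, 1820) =4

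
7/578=7/578 = 0.01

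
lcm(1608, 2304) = 154368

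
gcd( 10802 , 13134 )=22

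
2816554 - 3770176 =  - 953622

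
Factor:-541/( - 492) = 2^( - 2) * 3^ ( -1)*41^( - 1) *541^1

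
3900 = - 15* ( -260 ) 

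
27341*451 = 12330791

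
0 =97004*0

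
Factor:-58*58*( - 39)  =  131196=2^2*3^1*13^1*29^2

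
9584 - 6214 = 3370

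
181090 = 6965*26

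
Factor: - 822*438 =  - 2^2 * 3^2*73^1 * 137^1 = - 360036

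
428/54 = 214/27 = 7.93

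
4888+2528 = 7416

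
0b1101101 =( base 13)85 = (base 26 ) 45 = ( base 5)414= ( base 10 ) 109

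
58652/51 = 58652/51 = 1150.04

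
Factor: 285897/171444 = 2^( - 2 )*7^ ( - 1)*13^(-1)*607^1 = 607/364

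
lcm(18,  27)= 54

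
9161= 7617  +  1544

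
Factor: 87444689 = 23^1*101^1 * 37643^1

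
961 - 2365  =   - 1404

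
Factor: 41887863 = 3^2*4654207^1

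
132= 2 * 66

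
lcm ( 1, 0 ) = 0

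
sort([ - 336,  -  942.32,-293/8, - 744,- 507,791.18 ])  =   [ - 942.32 , - 744, - 507, - 336, - 293/8, 791.18] 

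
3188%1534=120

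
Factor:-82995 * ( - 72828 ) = 2^2*3^3*5^1 * 7^1*11^1*17^2 * 503^1 = 6044359860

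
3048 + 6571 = 9619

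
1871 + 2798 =4669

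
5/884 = 5/884 = 0.01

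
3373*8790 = 29648670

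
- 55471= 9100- 64571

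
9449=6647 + 2802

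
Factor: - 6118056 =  - 2^3*3^2*7^1*61^1*199^1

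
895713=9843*91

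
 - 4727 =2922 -7649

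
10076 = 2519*4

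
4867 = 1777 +3090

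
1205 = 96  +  1109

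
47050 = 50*941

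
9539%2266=475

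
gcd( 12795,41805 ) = 15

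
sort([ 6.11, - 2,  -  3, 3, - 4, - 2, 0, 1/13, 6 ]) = [ - 4, - 3, - 2, - 2, 0, 1/13, 3, 6, 6.11] 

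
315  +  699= 1014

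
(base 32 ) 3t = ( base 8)175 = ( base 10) 125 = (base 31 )41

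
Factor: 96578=2^1*43^1*1123^1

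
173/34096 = 173/34096 = 0.01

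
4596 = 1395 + 3201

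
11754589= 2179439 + 9575150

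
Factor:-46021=- 46021^1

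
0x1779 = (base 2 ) 1011101111001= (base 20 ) F09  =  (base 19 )gc5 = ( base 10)6009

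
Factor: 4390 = 2^1 * 5^1*439^1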